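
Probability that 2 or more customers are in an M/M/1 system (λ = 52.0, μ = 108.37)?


ρ = 52.0/108.37 = 0.4798
P(N ≥ n) = ρ^n = 0.4798^2 = 0.230244

Final: 0.230244


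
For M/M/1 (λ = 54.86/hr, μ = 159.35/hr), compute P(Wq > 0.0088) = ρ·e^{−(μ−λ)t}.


ρ = 54.86/159.35 = 0.3443
P(Wq > t) = ρ·e^{−(μ−λ)t} = 0.3443·e^{−0.9195}
= 0.3443·0.398714 = 0.137267

Final: 0.137267


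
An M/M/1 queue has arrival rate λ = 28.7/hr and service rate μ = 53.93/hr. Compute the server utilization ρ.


ρ = λ/μ = 28.7/53.93 = 0.5322

Final: 0.5322


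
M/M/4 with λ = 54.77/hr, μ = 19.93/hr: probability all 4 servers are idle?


a = λ/μ = 54.77/19.93 = 2.7481; ρ = a/c = 0.6870
Σ_{k=0}^{3} a^k/k! (terms k=0..3) = 1.00000 + 2.74812 + 3.77608 + 3.45904 = 10.98323
Tail: a^4/(4!(1−ρ)) = 57.03504/(24·0.3130) = 7.59324
P₀ = 1/(10.98323 + 7.59324) = 1/18.57647 = 0.053832

Final: 0.053832


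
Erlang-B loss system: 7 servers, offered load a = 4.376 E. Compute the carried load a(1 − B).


B(7,4.376) = 0.083044 (Erlang-B)
Carried load = a(1 − B) = 4.376·(1 − 0.083044) = 4.376·0.916956 = 4.0126 E

Final: 4.0126 Erlangs


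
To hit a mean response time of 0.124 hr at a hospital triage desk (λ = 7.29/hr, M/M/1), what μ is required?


W = 1/(μ−λ) ⇒ μ − λ = 1/W = 1/0.124 = 8.0645
μ = λ + 1/W = 7.29 + 8.0645 = 15.3545 per hr

Final: 15.3545 /hr


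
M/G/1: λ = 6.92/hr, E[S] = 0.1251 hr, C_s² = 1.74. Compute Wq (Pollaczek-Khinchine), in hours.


ρ = λ·E[S] = 6.92·0.1251 = 0.8657
E[S²] = E[S]²(1+C_s²) = 0.1251²·(1+1.74) = 0.042881
Wq = λ·E[S²]/(2(1−ρ)) = 6.92·0.042881/(2·0.1343) = 1.10469 hr

Final: 1.10469 hr


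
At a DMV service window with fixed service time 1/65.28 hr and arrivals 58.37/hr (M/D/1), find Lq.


ρ = 58.37/65.28 = 0.8941
M/D/1: Lq = ρ²/(2(1−ρ)) = 0.7995/(2·0.1059) = 3.77651

Final: 3.77651


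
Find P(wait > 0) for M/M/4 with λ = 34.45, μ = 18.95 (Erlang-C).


a = λ/μ = 1.8179; ρ = a/4 = 0.4545
P₀ = 0.158579 (from M/M/c formula)
C(c,a) = [a^c/(c!(1−ρ))]·P₀ = [10.92245/(24·0.5455)]·0.158579
= 0.83426·0.158579 = 0.132296

Final: 0.132296


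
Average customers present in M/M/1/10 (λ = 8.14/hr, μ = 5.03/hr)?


ρ = 8.14/5.03 = 1.6183
L = ρ[1 − (K+1)ρ^K + Kρ^(K+1)] / [(1−ρ)(1−ρ^(K+1))]
Numerator: 1.6183·(1 − 11·123.186807 + 10·199.352010) = 1034.840336
Denominator: (-0.6183)·(-198.352010) = 122.639115
L = 1034.840336/122.639115 = 8.4381

Final: 8.4381


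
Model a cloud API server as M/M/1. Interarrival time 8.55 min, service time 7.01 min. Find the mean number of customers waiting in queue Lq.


λ = 60/8.55 = 7.0175 /hr
μ = 60/7.01 = 8.5592 /hr
ρ = λ/μ = 7.0175/8.5592 = 0.8199
Lq = ρ²/(1−ρ) = 0.6722/0.1801 = 3.7321

Final: 3.7321


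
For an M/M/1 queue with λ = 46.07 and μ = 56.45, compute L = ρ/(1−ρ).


ρ = λ/μ = 46.07/56.45 = 0.8161
L = ρ/(1−ρ) = 0.8161/(1 − 0.8161) = 0.8161/0.1839 = 4.4383

Final: 4.4383


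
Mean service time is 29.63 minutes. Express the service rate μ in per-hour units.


μ = 1/(service time) in consistent units.
1 hour = 60 min, so μ = 60/29.63 = 2.0250 per hour

Final: 2.0250 /hr


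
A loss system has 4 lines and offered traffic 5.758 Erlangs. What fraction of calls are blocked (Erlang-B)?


B(c,a) = (a^c/c!) / Σ_{k=0}^{c} a^k/k!
a^4/4! = 45.801046
Σ terms (k=0..4): 1.00000 + 5.75800 + 16.57728 + 31.81733 + 45.80105 = 100.953658
B = 45.801046/100.953658 = 0.453684

Final: 0.453684


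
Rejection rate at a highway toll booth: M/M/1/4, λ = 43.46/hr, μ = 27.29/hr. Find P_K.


ρ = λ/μ = 43.46/27.29 = 1.5925
P_K = (1−ρ)ρ^K/(1−ρ^(K+1)) = (-0.5925·6.431981)/(1 − 10.243089)
= -3.811108/-9.243089 = 0.412320

Final: 0.412320


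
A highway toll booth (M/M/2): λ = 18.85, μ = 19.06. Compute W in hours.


a = 0.9890; ρ = 0.4945; P₀ = 0.338248
Lq = P₀·a^c·ρ/(c!(1−ρ)²) = 0.32010
Wq = Lq/λ = 0.32010/18.85 = 0.01698 hr
W = Wq + 1/μ = 0.01698 + 0.05247 = 0.06945 hr

Final: 0.06945 hr


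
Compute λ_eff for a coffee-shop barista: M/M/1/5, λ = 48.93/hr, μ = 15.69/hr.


ρ = 3.1185; P_K = (1−ρ)ρ^5/(1−ρ^6) = 0.680077
λ_eff = λ(1 − P_K) = 48.93·(1 − 0.680077) = 48.93·0.319923 = 15.6538 /hr

Final: 15.6538 /hr


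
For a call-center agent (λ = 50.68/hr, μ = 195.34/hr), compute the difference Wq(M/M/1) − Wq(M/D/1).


ρ = 50.68/195.34 = 0.2594
Wq(M/M/1) = ρ/(μ−λ) = 0.2594/144.66 = 0.001793 hr
Wq(M/D/1) = ρ/(2(μ−λ)) = 0.0008967 hr
Savings = 0.001793 − 0.0008967 = 0.0008967 hr

Final: 0.0008967 hr


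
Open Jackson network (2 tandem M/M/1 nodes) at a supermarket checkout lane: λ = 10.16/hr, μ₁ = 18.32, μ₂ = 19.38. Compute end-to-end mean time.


Each node sees arrival rate λ = 10.16/hr (tandem ⇒ throughput preserved).
W₁ = 1/(μ₁−λ) = 1/(18.32−10.16) = 0.12255 hr
W₂ = 1/(μ₂−λ) = 1/(19.38−10.16) = 0.10846 hr
W_total = W₁ + W₂ = 0.12255 + 0.10846 = 0.23101 hr

Final: 0.23101 hr


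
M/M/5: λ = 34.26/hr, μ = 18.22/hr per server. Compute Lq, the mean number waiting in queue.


a = λ/μ = 1.8804; ρ = a/5 = 0.3761
P₀ = 0.151719
Lq = P₀·a^c·ρ / (c!·(1−ρ)²) = 0.151719·23.50688·0.3761/(120·0.38929)
= 0.02871

Final: 0.02871


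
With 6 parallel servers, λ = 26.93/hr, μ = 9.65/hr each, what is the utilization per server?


ρ = λ/(cμ) = 26.93/(6·9.65) = 26.93/57.90 = 0.4651

Final: 0.4651


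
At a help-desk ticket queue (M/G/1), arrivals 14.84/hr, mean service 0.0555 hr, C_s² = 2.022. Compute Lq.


ρ = λ·E[S] = 14.84·0.0555 = 0.8236
Lq = ρ²(1+C_s²)/(2(1−ρ)) = 0.6783·(1+2.022)/(2·0.1764)
= 0.6783·3.0220/0.3528 = 5.81124

Final: 5.81124


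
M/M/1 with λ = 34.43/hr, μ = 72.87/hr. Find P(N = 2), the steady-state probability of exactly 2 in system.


ρ = 34.43/72.87 = 0.4725
P_n = (1−ρ)·ρ^n = (1 − 0.4725)·0.4725^2 = 0.5275·0.223242 = 0.117764

Final: 0.117764


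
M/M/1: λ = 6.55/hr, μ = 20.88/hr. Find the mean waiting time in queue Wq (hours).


ρ = 6.55/20.88 = 0.3137
Wq = ρ/(μ−λ) = 0.3137/(20.88 − 6.55) = 0.3137/14.33 = 0.02189 hr

Final: 0.02189 hr


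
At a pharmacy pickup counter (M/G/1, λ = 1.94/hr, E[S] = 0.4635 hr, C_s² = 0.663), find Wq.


ρ = λ·E[S] = 1.94·0.4635 = 0.8992
E[S²] = E[S]²(1+C_s²) = 0.4635²·(1+0.663) = 0.357266
Wq = λ·E[S²]/(2(1−ρ)) = 1.94·0.357266/(2·0.1008) = 3.43764 hr

Final: 3.43764 hr


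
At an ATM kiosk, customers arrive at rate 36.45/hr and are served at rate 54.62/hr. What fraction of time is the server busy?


ρ = λ/μ = 36.45/54.62 = 0.6673

Final: 0.6673


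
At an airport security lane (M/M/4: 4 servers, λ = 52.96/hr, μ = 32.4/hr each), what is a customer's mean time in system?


a = 1.6346; ρ = 0.4086; P₀ = 0.192259
Lq = P₀·a^c·ρ/(c!(1−ρ)²) = 0.06682
Wq = Lq/λ = 0.06682/52.96 = 0.001262 hr
W = Wq + 1/μ = 0.001262 + 0.03086 = 0.03213 hr

Final: 0.03213 hr


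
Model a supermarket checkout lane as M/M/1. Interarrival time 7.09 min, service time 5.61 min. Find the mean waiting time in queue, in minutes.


λ = 60/7.09 = 8.4626 /hr
μ = 60/5.61 = 10.6952 /hr
ρ = λ/μ = 8.4626/10.6952 = 0.7913
Wq = ρ/(μ−λ) = 0.7913/(10.6952−8.4626) = 0.35442 hr
In minutes: 0.35442·60 = 21.265 min

Final: 21.265 min


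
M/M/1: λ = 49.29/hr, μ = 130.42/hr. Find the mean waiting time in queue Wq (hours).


ρ = 49.29/130.42 = 0.3779
Wq = ρ/(μ−λ) = 0.3779/(130.42 − 49.29) = 0.3779/81.13 = 0.004658 hr

Final: 0.004658 hr


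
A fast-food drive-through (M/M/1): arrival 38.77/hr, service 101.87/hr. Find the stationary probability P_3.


ρ = 38.77/101.87 = 0.3806
P_n = (1−ρ)·ρ^n = (1 − 0.3806)·0.3806^3 = 0.6194·0.055125 = 0.034145

Final: 0.034145


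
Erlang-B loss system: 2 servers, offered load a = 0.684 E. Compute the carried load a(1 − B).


B(2,0.684) = 0.121969 (Erlang-B)
Carried load = a(1 − B) = 0.684·(1 − 0.121969) = 0.684·0.878031 = 0.6006 E

Final: 0.6006 Erlangs


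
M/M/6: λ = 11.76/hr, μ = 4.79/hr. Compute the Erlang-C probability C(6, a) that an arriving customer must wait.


a = λ/μ = 2.4551; ρ = a/6 = 0.4092
P₀ = 0.085417 (from M/M/c formula)
C(c,a) = [a^c/(c!(1−ρ))]·P₀ = [218.99331/(720·0.5908)]·0.085417
= 0.51481·0.085417 = 0.043974

Final: 0.043974


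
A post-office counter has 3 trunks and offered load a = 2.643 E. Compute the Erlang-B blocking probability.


B(c,a) = (a^c/c!) / Σ_{k=0}^{c} a^k/k!
a^3/3! = 3.077090
Σ terms (k=0..3): 1.00000 + 2.64300 + 3.49272 + 3.07709 = 10.212815
B = 3.077090/10.212815 = 0.301297

Final: 0.301297


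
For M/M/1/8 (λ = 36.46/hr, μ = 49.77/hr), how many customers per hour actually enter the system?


ρ = 0.7326; P_K = (1−ρ)ρ^8/(1−ρ^9) = 0.023617
λ_eff = λ(1 − P_K) = 36.46·(1 − 0.023617) = 36.46·0.976383 = 35.5989 /hr

Final: 35.5989 /hr


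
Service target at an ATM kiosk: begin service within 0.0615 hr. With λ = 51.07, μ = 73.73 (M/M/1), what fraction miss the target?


ρ = 51.07/73.73 = 0.6927
P(Wq > t) = ρ·e^{−(μ−λ)t} = 0.6927·e^{−1.3936}
= 0.6927·0.248183 = 0.171907

Final: 0.171907


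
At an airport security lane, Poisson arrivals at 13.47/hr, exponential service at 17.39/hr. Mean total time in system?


W = 1/(μ−λ) = 1/(17.39 − 13.47) = 1/3.92 = 0.2551 hr

Final: 0.2551 hr


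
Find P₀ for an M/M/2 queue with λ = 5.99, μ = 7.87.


a = λ/μ = 5.99/7.87 = 0.7611; ρ = a/c = 0.3806
Σ_{k=0}^{1} a^k/k! (terms k=0..1) = 1.00000 + 0.76112 = 1.76112
Tail: a^2/(2!(1−ρ)) = 0.57930/(2·0.6194) = 0.46760
P₀ = 1/(1.76112 + 0.46760) = 1/2.22872 = 0.448688

Final: 0.448688


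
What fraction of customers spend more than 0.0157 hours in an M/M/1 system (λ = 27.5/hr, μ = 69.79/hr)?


W ~ Exponential(μ−λ) for M/M/1.
μ − λ = 69.79 − 27.5 = 42.2900
P(W > t) = e^{−(μ−λ)t} = e^{−0.6640} = 0.514812

Final: 0.514812


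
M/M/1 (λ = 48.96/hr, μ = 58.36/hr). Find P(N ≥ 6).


ρ = 48.96/58.36 = 0.8389
P(N ≥ n) = ρ^n = 0.8389^6 = 0.348624

Final: 0.348624


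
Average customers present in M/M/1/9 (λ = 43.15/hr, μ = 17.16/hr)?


ρ = 43.15/17.16 = 2.5146
L = ρ[1 − (K+1)ρ^K + Kρ^(K+1)] / [(1−ρ)(1−ρ^(K+1))]
Numerator: 2.5146·(1 − 10·4019.496445 + 9·10107.300209) = 127669.025074
Denominator: (-1.5146)·(-10106.300209) = 15306.686622
L = 127669.025074/15306.686622 = 8.3407

Final: 8.3407


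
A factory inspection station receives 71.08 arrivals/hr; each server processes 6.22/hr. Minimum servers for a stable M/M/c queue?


Stability requires cμ > λ ⇔ c > λ/μ.
λ/μ = 71.08/6.22 = 11.4277
Minimum integer c = ⌊11.4277⌋ + 1 = 12
Check: 12·6.22 = 74.64 > 71.08, while 11·6.22 = 68.42 ≤ 71.08

Final: 12 servers


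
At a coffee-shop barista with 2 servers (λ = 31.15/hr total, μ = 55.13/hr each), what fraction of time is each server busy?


ρ = λ/(cμ) = 31.15/(2·55.13) = 31.15/110.26 = 0.2825

Final: 0.2825


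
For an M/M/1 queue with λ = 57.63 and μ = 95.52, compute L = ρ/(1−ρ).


ρ = λ/μ = 57.63/95.52 = 0.6033
L = ρ/(1−ρ) = 0.6033/(1 − 0.6033) = 0.6033/0.3967 = 1.5210

Final: 1.5210


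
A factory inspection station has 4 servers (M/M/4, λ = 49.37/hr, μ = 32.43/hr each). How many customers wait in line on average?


a = λ/μ = 1.5224; ρ = a/4 = 0.3806
P₀ = 0.215961
Lq = P₀·a^c·ρ / (c!·(1−ρ)²) = 0.215961·5.37112·0.3806/(24·0.38367)
= 0.04794

Final: 0.04794


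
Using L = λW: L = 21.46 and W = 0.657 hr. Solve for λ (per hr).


λ = L/W = 21.46/0.657 = 32.6636 /hr

Final: 32.6636 /hr


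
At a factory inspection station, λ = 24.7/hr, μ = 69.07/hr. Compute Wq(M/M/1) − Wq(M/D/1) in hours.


ρ = 24.7/69.07 = 0.3576
Wq(M/M/1) = ρ/(μ−λ) = 0.3576/44.37 = 0.008060 hr
Wq(M/D/1) = ρ/(2(μ−λ)) = 0.004030 hr
Savings = 0.008060 − 0.004030 = 0.004030 hr

Final: 0.004030 hr


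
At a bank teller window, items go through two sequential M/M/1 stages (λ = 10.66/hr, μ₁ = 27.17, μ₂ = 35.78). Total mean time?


Each node sees arrival rate λ = 10.66/hr (tandem ⇒ throughput preserved).
W₁ = 1/(μ₁−λ) = 1/(27.17−10.66) = 0.06057 hr
W₂ = 1/(μ₂−λ) = 1/(35.78−10.66) = 0.03981 hr
W_total = W₁ + W₂ = 0.06057 + 0.03981 = 0.10038 hr

Final: 0.10038 hr


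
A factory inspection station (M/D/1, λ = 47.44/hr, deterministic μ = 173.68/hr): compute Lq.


ρ = 47.44/173.68 = 0.2731
M/D/1: Lq = ρ²/(2(1−ρ)) = 0.07461/(2·0.7269) = 0.05132

Final: 0.05132


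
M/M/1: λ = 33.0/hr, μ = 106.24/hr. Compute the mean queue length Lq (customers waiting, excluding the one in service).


ρ = 33.0/106.24 = 0.3106
Lq = ρ²/(1−ρ) = 0.09648/0.6894 = 0.1400

Final: 0.1400


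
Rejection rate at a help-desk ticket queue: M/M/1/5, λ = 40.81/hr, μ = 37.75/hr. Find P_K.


ρ = λ/μ = 40.81/37.75 = 1.0811
P_K = (1−ρ)ρ^K/(1−ρ^(K+1)) = (-0.08106·1.476550)/(1 − 1.596239)
= -0.119689/-0.596239 = 0.200739

Final: 0.200739


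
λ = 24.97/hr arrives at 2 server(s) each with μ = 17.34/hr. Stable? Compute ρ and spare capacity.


Total capacity cμ = 2·17.34 = 34.68/hr
ρ = λ/(cμ) = 24.97/34.68 = 0.7200
Stable ⇔ ρ < 1: YES
Spare capacity = cμ − λ = 34.68 − 24.97 = 9.71/hr

Final: ρ = 0.7200; stable; margin = 9.71/hr


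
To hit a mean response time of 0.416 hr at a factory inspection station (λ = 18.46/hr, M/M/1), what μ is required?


W = 1/(μ−λ) ⇒ μ − λ = 1/W = 1/0.416 = 2.4038
μ = λ + 1/W = 18.46 + 2.4038 = 20.8638 per hr

Final: 20.8638 /hr


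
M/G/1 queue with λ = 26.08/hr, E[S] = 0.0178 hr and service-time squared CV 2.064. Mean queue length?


ρ = λ·E[S] = 26.08·0.0178 = 0.4642
Lq = ρ²(1+C_s²)/(2(1−ρ)) = 0.2155·(1+2.064)/(2·0.5358)
= 0.2155·3.0640/1.0716 = 0.61621

Final: 0.61621


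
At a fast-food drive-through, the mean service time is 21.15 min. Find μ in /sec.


μ = 1/(service time) in consistent units.
1 second = 0.0166667 min, so μ = 0.0166667/21.15 = 0.0007880 per second

Final: 0.0007880 /sec


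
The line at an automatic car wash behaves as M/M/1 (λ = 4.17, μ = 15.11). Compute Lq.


ρ = 4.17/15.11 = 0.2760
Lq = ρ²/(1−ρ) = 0.07616/0.7240 = 0.1052

Final: 0.1052


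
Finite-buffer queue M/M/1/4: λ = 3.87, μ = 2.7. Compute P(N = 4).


ρ = λ/μ = 3.87/2.7 = 1.4333
P_K = (1−ρ)ρ^K/(1−ρ^(K+1)) = (-0.4333·4.220742)/(1 − 6.049730)
= -1.828988/-5.049730 = 0.362195

Final: 0.362195


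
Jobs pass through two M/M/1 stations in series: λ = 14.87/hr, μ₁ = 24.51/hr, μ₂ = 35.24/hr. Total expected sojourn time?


Each node sees arrival rate λ = 14.87/hr (tandem ⇒ throughput preserved).
W₁ = 1/(μ₁−λ) = 1/(24.51−14.87) = 0.10373 hr
W₂ = 1/(μ₂−λ) = 1/(35.24−14.87) = 0.04909 hr
W_total = W₁ + W₂ = 0.10373 + 0.04909 = 0.15283 hr

Final: 0.15283 hr


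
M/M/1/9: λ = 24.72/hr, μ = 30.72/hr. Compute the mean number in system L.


ρ = 24.72/30.72 = 0.8047
L = ρ[1 − (K+1)ρ^K + Kρ^(K+1)] / [(1−ρ)(1−ρ^(K+1))]
Numerator: 0.8047·(1 − 10·0.141464 + 9·0.113834) = 0.490754
Denominator: (0.1953)·(0.886166) = 0.173079
L = 0.490754/0.173079 = 2.8354

Final: 2.8354


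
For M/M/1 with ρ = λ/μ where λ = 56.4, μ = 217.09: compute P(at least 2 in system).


ρ = 56.4/217.09 = 0.2598
P(N ≥ n) = ρ^n = 0.2598^2 = 0.067496

Final: 0.067496


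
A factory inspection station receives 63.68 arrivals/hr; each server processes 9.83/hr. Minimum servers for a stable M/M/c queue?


Stability requires cμ > λ ⇔ c > λ/μ.
λ/μ = 63.68/9.83 = 6.4781
Minimum integer c = ⌊6.4781⌋ + 1 = 7
Check: 7·9.83 = 68.81 > 63.68, while 6·9.83 = 58.98 ≤ 63.68

Final: 7 servers


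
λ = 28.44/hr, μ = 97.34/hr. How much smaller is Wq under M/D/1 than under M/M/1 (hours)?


ρ = 28.44/97.34 = 0.2922
Wq(M/M/1) = ρ/(μ−λ) = 0.2922/68.90 = 0.004241 hr
Wq(M/D/1) = ρ/(2(μ−λ)) = 0.002120 hr
Savings = 0.004241 − 0.002120 = 0.002120 hr

Final: 0.002120 hr


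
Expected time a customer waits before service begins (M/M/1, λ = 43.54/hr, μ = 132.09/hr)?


ρ = 43.54/132.09 = 0.3296
Wq = ρ/(μ−λ) = 0.3296/(132.09 − 43.54) = 0.3296/88.55 = 0.003722 hr

Final: 0.003722 hr


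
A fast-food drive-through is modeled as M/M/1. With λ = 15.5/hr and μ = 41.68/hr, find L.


ρ = λ/μ = 15.5/41.68 = 0.3719
L = ρ/(1−ρ) = 0.3719/(1 − 0.3719) = 0.3719/0.6281 = 0.5921

Final: 0.5921


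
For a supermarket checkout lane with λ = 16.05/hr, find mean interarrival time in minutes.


Mean interarrival time = 1/λ = 1/16.05 hour = 0.06231 hour
In minutes: 0.06231 × 60 = 3.7383 min

Final: 3.7383 min


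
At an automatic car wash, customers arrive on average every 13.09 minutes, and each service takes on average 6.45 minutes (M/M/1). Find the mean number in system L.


λ = 60/13.09 = 4.5837 /hr
μ = 60/6.45 = 9.3023 /hr
ρ = λ/μ = 4.5837/9.3023 = 0.4927
L = ρ/(1−ρ) = 0.4927/0.5073 = 0.9714

Final: 0.9714


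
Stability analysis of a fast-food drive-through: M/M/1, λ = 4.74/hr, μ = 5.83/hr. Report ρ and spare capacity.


Total capacity cμ = 1·5.83 = 5.83/hr
ρ = λ/(cμ) = 4.74/5.83 = 0.8130
Stable ⇔ ρ < 1: YES
Spare capacity = cμ − λ = 5.83 − 4.74 = 1.09/hr

Final: ρ = 0.8130; stable; margin = 1.09/hr


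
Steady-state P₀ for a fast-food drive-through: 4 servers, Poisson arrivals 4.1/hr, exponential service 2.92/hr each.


a = λ/μ = 4.1/2.92 = 1.4041; ρ = a/c = 0.3510
Σ_{k=0}^{3} a^k/k! (terms k=0..3) = 1.00000 + 1.40411 + 0.98576 + 0.46137 = 3.85124
Tail: a^4/(4!(1−ρ)) = 3.88691/(24·0.6490) = 0.24956
P₀ = 1/(3.85124 + 0.24956) = 1/4.10080 = 0.243855

Final: 0.243855


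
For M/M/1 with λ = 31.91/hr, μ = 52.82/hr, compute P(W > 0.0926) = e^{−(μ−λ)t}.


W ~ Exponential(μ−λ) for M/M/1.
μ − λ = 52.82 − 31.91 = 20.9100
P(W > t) = e^{−(μ−λ)t} = e^{−1.9363} = 0.144242

Final: 0.144242


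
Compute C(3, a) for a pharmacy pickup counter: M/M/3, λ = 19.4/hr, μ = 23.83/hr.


a = λ/μ = 0.8141; ρ = a/3 = 0.2714
P₀ = 0.440743 (from M/M/c formula)
C(c,a) = [a^c/(c!(1−ρ))]·P₀ = [0.53955/(6·0.7286)]·0.440743
= 0.12342·0.440743 = 0.054395

Final: 0.054395


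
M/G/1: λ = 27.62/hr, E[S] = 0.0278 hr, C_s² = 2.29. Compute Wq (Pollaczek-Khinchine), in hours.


ρ = λ·E[S] = 27.62·0.0278 = 0.7678
E[S²] = E[S]²(1+C_s²) = 0.0278²·(1+2.29) = 0.002543
Wq = λ·E[S²]/(2(1−ρ)) = 27.62·0.002543/(2·0.2322) = 0.15125 hr

Final: 0.15125 hr


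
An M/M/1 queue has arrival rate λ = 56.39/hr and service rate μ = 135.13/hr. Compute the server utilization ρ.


ρ = λ/μ = 56.39/135.13 = 0.4173

Final: 0.4173


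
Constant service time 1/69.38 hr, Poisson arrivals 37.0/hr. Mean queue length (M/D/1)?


ρ = 37.0/69.38 = 0.5333
M/D/1: Lq = ρ²/(2(1−ρ)) = 0.2844/(2·0.4667) = 0.30469

Final: 0.30469


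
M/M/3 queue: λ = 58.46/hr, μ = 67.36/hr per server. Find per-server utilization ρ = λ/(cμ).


ρ = λ/(cμ) = 58.46/(3·67.36) = 58.46/202.08 = 0.2893

Final: 0.2893


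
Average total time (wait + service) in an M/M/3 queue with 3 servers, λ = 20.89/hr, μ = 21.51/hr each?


a = 0.9712; ρ = 0.3237; P₀ = 0.374740
Lq = P₀·a^c·ρ/(c!(1−ρ)²) = 0.04050
Wq = Lq/λ = 0.04050/20.89 = 0.001938 hr
W = Wq + 1/μ = 0.001938 + 0.04649 = 0.04843 hr

Final: 0.04843 hr


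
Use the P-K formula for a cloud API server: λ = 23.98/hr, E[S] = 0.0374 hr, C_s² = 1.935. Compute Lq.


ρ = λ·E[S] = 23.98·0.0374 = 0.8969
Lq = ρ²(1+C_s²)/(2(1−ρ)) = 0.8043·(1+1.935)/(2·0.1031)
= 0.8043·2.9350/0.2063 = 11.44350

Final: 11.44350


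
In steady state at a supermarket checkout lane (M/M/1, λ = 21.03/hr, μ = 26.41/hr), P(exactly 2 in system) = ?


ρ = 21.03/26.41 = 0.7963
P_n = (1−ρ)·ρ^n = (1 − 0.7963)·0.7963^2 = 0.2037·0.634077 = 0.129168

Final: 0.129168


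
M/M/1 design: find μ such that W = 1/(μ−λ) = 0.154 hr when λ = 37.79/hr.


W = 1/(μ−λ) ⇒ μ − λ = 1/W = 1/0.154 = 6.4935
μ = λ + 1/W = 37.79 + 6.4935 = 44.2835 per hr

Final: 44.2835 /hr


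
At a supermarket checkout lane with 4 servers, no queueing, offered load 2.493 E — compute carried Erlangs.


B(4,2.493) = 0.149129 (Erlang-B)
Carried load = a(1 − B) = 2.493·(1 − 0.149129) = 2.493·0.850871 = 2.1212 E

Final: 2.1212 Erlangs


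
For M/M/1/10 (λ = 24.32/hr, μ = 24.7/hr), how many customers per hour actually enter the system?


ρ = 0.9846; P_K = (1−ρ)ρ^10/(1−ρ^11) = 0.084027
λ_eff = λ(1 − P_K) = 24.32·(1 − 0.084027) = 24.32·0.915973 = 22.2765 /hr

Final: 22.2765 /hr


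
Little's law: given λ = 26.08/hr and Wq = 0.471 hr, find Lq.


Lq = λWq = 26.08·0.471 = 12.2837

Final: 12.2837


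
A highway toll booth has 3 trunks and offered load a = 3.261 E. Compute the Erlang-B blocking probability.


B(c,a) = (a^c/c!) / Σ_{k=0}^{c} a^k/k!
a^3/3! = 5.779645
Σ terms (k=0..3): 1.00000 + 3.26100 + 5.31706 + 5.77964 = 15.357705
B = 5.779645/15.357705 = 0.376335

Final: 0.376335


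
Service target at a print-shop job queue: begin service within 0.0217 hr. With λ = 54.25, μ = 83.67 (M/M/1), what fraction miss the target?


ρ = 54.25/83.67 = 0.6484
P(Wq > t) = ρ·e^{−(μ−λ)t} = 0.6484·e^{−0.6384}
= 0.6484·0.528129 = 0.342429

Final: 0.342429


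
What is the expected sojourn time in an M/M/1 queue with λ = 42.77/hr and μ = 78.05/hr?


W = 1/(μ−λ) = 1/(78.05 − 42.77) = 1/35.28 = 0.02834 hr

Final: 0.02834 hr


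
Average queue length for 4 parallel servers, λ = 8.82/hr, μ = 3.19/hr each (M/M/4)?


a = λ/μ = 2.7649; ρ = a/4 = 0.6912
P₀ = 0.052643
Lq = P₀·a^c·ρ / (c!·(1−ρ)²) = 0.052643·58.44019·0.6912/(24·0.09534)
= 0.92932

Final: 0.92932


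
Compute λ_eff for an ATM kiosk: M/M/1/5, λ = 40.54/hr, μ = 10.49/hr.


ρ = 3.8646; P_K = (1−ρ)ρ^5/(1−ρ^6) = 0.741466
λ_eff = λ(1 − P_K) = 40.54·(1 − 0.741466) = 40.54·0.258534 = 10.4810 /hr

Final: 10.4810 /hr


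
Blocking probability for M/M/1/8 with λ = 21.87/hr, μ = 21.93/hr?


ρ = λ/μ = 21.87/21.93 = 0.9973
P_K = (1−ρ)ρ^K/(1−ρ^(K+1)) = (0.002736·0.978321)/(1 − 0.975644)
= 0.002677/0.024356 = 0.109897

Final: 0.109897


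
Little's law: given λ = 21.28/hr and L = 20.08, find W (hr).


W = L/λ = 20.08/21.28 = 0.9436 hr

Final: 0.9436 hr


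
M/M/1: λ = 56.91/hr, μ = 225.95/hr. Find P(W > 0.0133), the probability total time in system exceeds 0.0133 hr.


W ~ Exponential(μ−λ) for M/M/1.
μ − λ = 225.95 − 56.91 = 169.0400
P(W > t) = e^{−(μ−λ)t} = e^{−2.2482} = 0.105586

Final: 0.105586


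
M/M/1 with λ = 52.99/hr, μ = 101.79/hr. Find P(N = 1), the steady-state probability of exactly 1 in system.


ρ = 52.99/101.79 = 0.5206
P_n = (1−ρ)·ρ^n = (1 − 0.5206)·0.5206^1 = 0.4794·0.520582 = 0.249576

Final: 0.249576


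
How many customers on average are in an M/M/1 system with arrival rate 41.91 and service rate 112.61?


ρ = λ/μ = 41.91/112.61 = 0.3722
L = ρ/(1−ρ) = 0.3722/(1 − 0.3722) = 0.3722/0.6278 = 0.5928

Final: 0.5928


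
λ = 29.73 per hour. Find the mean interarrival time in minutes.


Mean interarrival time = 1/λ = 1/29.73 hour = 0.03364 hour
In minutes: 0.03364 × 60 = 2.0182 min

Final: 2.0182 min


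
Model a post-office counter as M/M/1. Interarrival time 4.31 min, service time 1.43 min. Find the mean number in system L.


λ = 60/4.31 = 13.9211 /hr
μ = 60/1.43 = 41.9580 /hr
ρ = λ/μ = 13.9211/41.9580 = 0.3318
L = ρ/(1−ρ) = 0.3318/0.6682 = 0.4965

Final: 0.4965


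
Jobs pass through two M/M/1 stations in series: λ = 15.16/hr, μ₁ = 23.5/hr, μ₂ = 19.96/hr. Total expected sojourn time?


Each node sees arrival rate λ = 15.16/hr (tandem ⇒ throughput preserved).
W₁ = 1/(μ₁−λ) = 1/(23.5−15.16) = 0.11990 hr
W₂ = 1/(μ₂−λ) = 1/(19.96−15.16) = 0.20833 hr
W_total = W₁ + W₂ = 0.11990 + 0.20833 = 0.32824 hr

Final: 0.32824 hr


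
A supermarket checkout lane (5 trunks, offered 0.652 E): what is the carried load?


B(5,0.652) = 0.0005116 (Erlang-B)
Carried load = a(1 − B) = 0.652·(1 − 0.0005116) = 0.652·0.999488 = 0.6517 E

Final: 0.6517 Erlangs


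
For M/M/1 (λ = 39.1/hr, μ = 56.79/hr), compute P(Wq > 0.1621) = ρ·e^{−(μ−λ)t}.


ρ = 39.1/56.79 = 0.6885
P(Wq > t) = ρ·e^{−(μ−λ)t} = 0.6885·e^{−2.8675}
= 0.6885·0.056838 = 0.039133

Final: 0.039133


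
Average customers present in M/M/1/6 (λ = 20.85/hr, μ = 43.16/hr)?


ρ = 20.85/43.16 = 0.4831
L = ρ[1 − (K+1)ρ^K + Kρ^(K+1)] / [(1−ρ)(1−ρ^(K+1))]
Numerator: 0.4831·(1 − 7·0.012710 + 6·0.006140) = 0.457903
Denominator: (0.5169)·(0.993860) = 0.513740
L = 0.457903/0.513740 = 0.8913

Final: 0.8913


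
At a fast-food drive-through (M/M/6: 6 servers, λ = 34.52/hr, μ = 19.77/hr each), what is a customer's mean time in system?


a = 1.7461; ρ = 0.2910; P₀ = 0.174344
Lq = P₀·a^c·ρ/(c!(1−ρ)²) = 0.003973
Wq = Lq/λ = 0.003973/34.52 = 0.0001151 hr
W = Wq + 1/μ = 0.0001151 + 0.05058 = 0.05070 hr

Final: 0.05070 hr


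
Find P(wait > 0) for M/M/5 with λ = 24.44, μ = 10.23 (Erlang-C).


a = λ/μ = 2.3891; ρ = a/5 = 0.4778
P₀ = 0.089970 (from M/M/c formula)
C(c,a) = [a^c/(c!(1−ρ))]·P₀ = [77.82656/(120·0.5222)]·0.089970
= 1.24199·0.089970 = 0.111742

Final: 0.111742


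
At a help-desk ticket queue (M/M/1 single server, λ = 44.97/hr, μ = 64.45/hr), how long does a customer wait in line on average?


ρ = 44.97/64.45 = 0.6978
Wq = ρ/(μ−λ) = 0.6978/(64.45 − 44.97) = 0.6978/19.48 = 0.03582 hr

Final: 0.03582 hr


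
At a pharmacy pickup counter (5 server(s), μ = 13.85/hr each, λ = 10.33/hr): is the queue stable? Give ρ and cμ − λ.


Total capacity cμ = 5·13.85 = 69.25/hr
ρ = λ/(cμ) = 10.33/69.25 = 0.1492
Stable ⇔ ρ < 1: YES
Spare capacity = cμ − λ = 69.25 − 10.33 = 58.92/hr

Final: ρ = 0.1492; stable; margin = 58.92/hr


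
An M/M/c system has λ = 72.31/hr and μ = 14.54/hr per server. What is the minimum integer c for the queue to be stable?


Stability requires cμ > λ ⇔ c > λ/μ.
λ/μ = 72.31/14.54 = 4.9732
Minimum integer c = ⌊4.9732⌋ + 1 = 5
Check: 5·14.54 = 72.70 > 72.31, while 4·14.54 = 58.16 ≤ 72.31

Final: 5 servers


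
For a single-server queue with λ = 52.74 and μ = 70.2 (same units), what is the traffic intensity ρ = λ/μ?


ρ = λ/μ = 52.74/70.2 = 0.7513

Final: 0.7513


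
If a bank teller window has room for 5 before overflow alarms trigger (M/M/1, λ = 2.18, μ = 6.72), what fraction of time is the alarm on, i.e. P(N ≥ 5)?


ρ = 2.18/6.72 = 0.3244
P(N ≥ n) = ρ^n = 0.3244^5 = 0.003593

Final: 0.003593


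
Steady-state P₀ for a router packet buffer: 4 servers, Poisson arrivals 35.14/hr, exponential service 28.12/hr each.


a = λ/μ = 35.14/28.12 = 1.2496; ρ = a/c = 0.3124
Σ_{k=0}^{3} a^k/k! (terms k=0..3) = 1.00000 + 1.24964 + 0.78081 + 0.32524 = 3.35569
Tail: a^4/(4!(1−ρ)) = 2.43863/(24·0.6876) = 0.14778
P₀ = 1/(3.35569 + 0.14778) = 1/3.50347 = 0.285431

Final: 0.285431


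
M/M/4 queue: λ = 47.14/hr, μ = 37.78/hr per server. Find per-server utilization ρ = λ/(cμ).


ρ = λ/(cμ) = 47.14/(4·37.78) = 47.14/151.12 = 0.3119

Final: 0.3119


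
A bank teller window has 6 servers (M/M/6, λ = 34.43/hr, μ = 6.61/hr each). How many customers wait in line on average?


a = λ/μ = 5.2088; ρ = a/6 = 0.8681
P₀ = 0.003162
Lq = P₀·a^c·ρ / (c!·(1−ρ)²) = 0.003162·19971.62392·0.8681/(720·0.01739)
= 4.37798

Final: 4.37798


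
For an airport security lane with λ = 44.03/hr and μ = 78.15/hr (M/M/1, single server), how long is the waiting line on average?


ρ = 44.03/78.15 = 0.5634
Lq = ρ²/(1−ρ) = 0.3174/0.4366 = 0.7270

Final: 0.7270


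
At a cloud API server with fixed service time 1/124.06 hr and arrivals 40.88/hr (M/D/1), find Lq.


ρ = 40.88/124.06 = 0.3295
M/D/1: Lq = ρ²/(2(1−ρ)) = 0.1086/(2·0.6705) = 0.08097

Final: 0.08097


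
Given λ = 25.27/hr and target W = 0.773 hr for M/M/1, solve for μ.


W = 1/(μ−λ) ⇒ μ − λ = 1/W = 1/0.773 = 1.2937
μ = λ + 1/W = 25.27 + 1.2937 = 26.5637 per hr

Final: 26.5637 /hr


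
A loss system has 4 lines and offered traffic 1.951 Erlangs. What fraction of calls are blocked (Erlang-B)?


B(c,a) = (a^c/c!) / Σ_{k=0}^{c} a^k/k!
a^4/4! = 0.603695
Σ terms (k=0..4): 1.00000 + 1.95100 + 1.90320 + 1.23771 + 0.60370 = 6.695611
B = 0.603695/6.695611 = 0.090163

Final: 0.090163


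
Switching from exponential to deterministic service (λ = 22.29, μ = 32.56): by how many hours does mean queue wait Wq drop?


ρ = 22.29/32.56 = 0.6846
Wq(M/M/1) = ρ/(μ−λ) = 0.6846/10.27 = 0.06666 hr
Wq(M/D/1) = ρ/(2(μ−λ)) = 0.03333 hr
Savings = 0.06666 − 0.03333 = 0.03333 hr

Final: 0.03333 hr


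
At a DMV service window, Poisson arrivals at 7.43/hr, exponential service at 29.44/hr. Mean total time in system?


W = 1/(μ−λ) = 1/(29.44 − 7.43) = 1/22.01 = 0.04543 hr

Final: 0.04543 hr


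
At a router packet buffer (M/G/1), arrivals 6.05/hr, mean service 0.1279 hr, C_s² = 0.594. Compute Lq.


ρ = λ·E[S] = 6.05·0.1279 = 0.7738
Lq = ρ²(1+C_s²)/(2(1−ρ)) = 0.5988·(1+0.594)/(2·0.2262)
= 0.5988·1.5940/0.4524 = 2.10964

Final: 2.10964


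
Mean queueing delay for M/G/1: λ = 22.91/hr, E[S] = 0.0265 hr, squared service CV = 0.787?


ρ = λ·E[S] = 22.91·0.0265 = 0.6071
E[S²] = E[S]²(1+C_s²) = 0.0265²·(1+0.787) = 0.001255
Wq = λ·E[S²]/(2(1−ρ)) = 22.91·0.001255/(2·0.3929) = 0.03659 hr

Final: 0.03659 hr


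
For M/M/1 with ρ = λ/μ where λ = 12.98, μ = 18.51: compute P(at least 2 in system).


ρ = 12.98/18.51 = 0.7012
P(N ≥ n) = ρ^n = 0.7012^2 = 0.491741

Final: 0.491741


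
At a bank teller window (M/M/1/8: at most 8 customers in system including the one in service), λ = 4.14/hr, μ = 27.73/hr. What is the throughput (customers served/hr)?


ρ = 0.1493; P_K = (1−ρ)ρ^8/(1−ρ^9) = 0.0000002100
λ_eff = λ(1 − P_K) = 4.14·(1 − 0.0000002100) = 4.14·1.000000 = 4.1400 /hr

Final: 4.1400 /hr


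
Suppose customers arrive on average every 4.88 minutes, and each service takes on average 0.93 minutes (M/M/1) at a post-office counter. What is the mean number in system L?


λ = 60/4.88 = 12.2951 /hr
μ = 60/0.93 = 64.5161 /hr
ρ = λ/μ = 12.2951/64.5161 = 0.1906
L = ρ/(1−ρ) = 0.1906/0.8094 = 0.2354

Final: 0.2354


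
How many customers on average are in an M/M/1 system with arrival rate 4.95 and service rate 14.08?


ρ = λ/μ = 4.95/14.08 = 0.3516
L = ρ/(1−ρ) = 0.3516/(1 − 0.3516) = 0.3516/0.6484 = 0.5422

Final: 0.5422


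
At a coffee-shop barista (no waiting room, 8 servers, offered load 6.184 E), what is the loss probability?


B(c,a) = (a^c/c!) / Σ_{k=0}^{c} a^k/k!
a^8/8! = 53.043885
Σ terms (k=0..8): 1.00000 + 6.18400 + 19.12093 + 39.41461 + 60.93498 + 75.36438 + 77.67556 + 68.62081 + 53.04388 = 401.359153
B = 53.043885/401.359153 = 0.132161

Final: 0.132161


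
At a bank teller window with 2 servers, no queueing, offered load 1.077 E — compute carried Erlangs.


B(2,1.077) = 0.218281 (Erlang-B)
Carried load = a(1 − B) = 1.077·(1 − 0.218281) = 1.077·0.781719 = 0.8419 E

Final: 0.8419 Erlangs


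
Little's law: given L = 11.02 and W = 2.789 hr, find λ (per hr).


λ = L/W = 11.02/2.789 = 3.9512 /hr

Final: 3.9512 /hr


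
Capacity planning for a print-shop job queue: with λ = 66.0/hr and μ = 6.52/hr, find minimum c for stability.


Stability requires cμ > λ ⇔ c > λ/μ.
λ/μ = 66.0/6.52 = 10.1227
Minimum integer c = ⌊10.1227⌋ + 1 = 11
Check: 11·6.52 = 71.72 > 66.0, while 10·6.52 = 65.20 ≤ 66.0

Final: 11 servers


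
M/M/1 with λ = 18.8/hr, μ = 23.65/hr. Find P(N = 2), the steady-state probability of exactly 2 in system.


ρ = 18.8/23.65 = 0.7949
P_n = (1−ρ)·ρ^n = (1 − 0.7949)·0.7949^2 = 0.2051·0.631907 = 0.129588

Final: 0.129588


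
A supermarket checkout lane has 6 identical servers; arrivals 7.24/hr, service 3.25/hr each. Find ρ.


ρ = λ/(cμ) = 7.24/(6·3.25) = 7.24/19.50 = 0.3713

Final: 0.3713


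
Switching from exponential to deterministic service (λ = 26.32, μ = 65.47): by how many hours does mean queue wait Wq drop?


ρ = 26.32/65.47 = 0.4020
Wq(M/M/1) = ρ/(μ−λ) = 0.4020/39.15 = 0.01027 hr
Wq(M/D/1) = ρ/(2(μ−λ)) = 0.005134 hr
Savings = 0.01027 − 0.005134 = 0.005134 hr

Final: 0.005134 hr


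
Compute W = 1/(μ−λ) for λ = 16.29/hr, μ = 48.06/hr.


W = 1/(μ−λ) = 1/(48.06 − 16.29) = 1/31.77 = 0.03148 hr

Final: 0.03148 hr


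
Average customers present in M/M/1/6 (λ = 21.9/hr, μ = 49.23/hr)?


ρ = 21.9/49.23 = 0.4449
L = ρ[1 − (K+1)ρ^K + Kρ^(K+1)] / [(1−ρ)(1−ρ^(K+1))]
Numerator: 0.4449·(1 − 7·0.007750 + 6·0.003447) = 0.429920
Denominator: (0.5551)·(0.996553) = 0.553235
L = 0.429920/0.553235 = 0.7771

Final: 0.7771


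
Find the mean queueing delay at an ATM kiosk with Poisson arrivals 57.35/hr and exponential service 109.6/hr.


ρ = 57.35/109.6 = 0.5233
Wq = ρ/(μ−λ) = 0.5233/(109.6 − 57.35) = 0.5233/52.25 = 0.01001 hr

Final: 0.01001 hr


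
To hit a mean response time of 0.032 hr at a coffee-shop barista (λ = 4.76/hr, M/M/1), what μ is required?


W = 1/(μ−λ) ⇒ μ − λ = 1/W = 1/0.032 = 31.2500
μ = λ + 1/W = 4.76 + 31.2500 = 36.0100 per hr

Final: 36.0100 /hr


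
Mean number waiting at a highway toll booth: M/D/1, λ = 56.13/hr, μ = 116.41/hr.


ρ = 56.13/116.41 = 0.4822
M/D/1: Lq = ρ²/(2(1−ρ)) = 0.2325/(2·0.5178) = 0.22449

Final: 0.22449


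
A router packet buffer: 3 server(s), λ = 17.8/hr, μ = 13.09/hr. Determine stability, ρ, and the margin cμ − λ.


Total capacity cμ = 3·13.09 = 39.27/hr
ρ = λ/(cμ) = 17.8/39.27 = 0.4533
Stable ⇔ ρ < 1: YES
Spare capacity = cμ − λ = 39.27 − 17.8 = 21.47/hr

Final: ρ = 0.4533; stable; margin = 21.47/hr


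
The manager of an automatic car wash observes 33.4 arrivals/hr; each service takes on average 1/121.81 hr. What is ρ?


ρ = λ/μ = 33.4/121.81 = 0.2742

Final: 0.2742


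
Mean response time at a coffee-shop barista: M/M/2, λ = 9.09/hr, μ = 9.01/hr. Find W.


a = 1.0089; ρ = 0.5044; P₀ = 0.329399
Lq = P₀·a^c·ρ/(c!(1−ρ)²) = 0.34434
Wq = Lq/λ = 0.34434/9.09 = 0.03788 hr
W = Wq + 1/μ = 0.03788 + 0.11099 = 0.14887 hr

Final: 0.14887 hr


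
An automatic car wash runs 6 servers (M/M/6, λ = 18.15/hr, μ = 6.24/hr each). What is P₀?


a = λ/μ = 18.15/6.24 = 2.9087; ρ = a/c = 0.4848
Σ_{k=0}^{5} a^k/k! (terms k=0..5) = 1.00000 + 2.90865 + 4.23013 + 4.10133 + 2.98234 + 1.73492 = 16.95738
Tail: a^6/(6!(1−ρ)) = 605.55311/(720·0.5152) = 1.63239
P₀ = 1/(16.95738 + 1.63239) = 1/18.58976 = 0.053793

Final: 0.053793


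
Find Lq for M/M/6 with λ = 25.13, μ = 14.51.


a = λ/μ = 1.7319; ρ = a/6 = 0.2887
P₀ = 0.176838
Lq = P₀·a^c·ρ / (c!·(1−ρ)²) = 0.176838·26.98674·0.2887/(720·0.50602)
= 0.003781

Final: 0.003781


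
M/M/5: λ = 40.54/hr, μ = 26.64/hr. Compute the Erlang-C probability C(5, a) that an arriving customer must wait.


a = λ/μ = 1.5218; ρ = a/5 = 0.3044
P₀ = 0.217949 (from M/M/c formula)
C(c,a) = [a^c/(c!(1−ρ))]·P₀ = [8.16108/(120·0.6956)]·0.217949
= 0.09776·0.217949 = 0.021308

Final: 0.021308


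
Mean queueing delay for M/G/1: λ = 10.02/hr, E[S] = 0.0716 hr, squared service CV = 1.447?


ρ = λ·E[S] = 10.02·0.0716 = 0.7174
E[S²] = E[S]²(1+C_s²) = 0.0716²·(1+1.447) = 0.012545
Wq = λ·E[S²]/(2(1−ρ)) = 10.02·0.012545/(2·0.2826) = 0.22242 hr

Final: 0.22242 hr


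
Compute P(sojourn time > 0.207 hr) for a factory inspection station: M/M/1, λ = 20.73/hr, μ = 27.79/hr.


W ~ Exponential(μ−λ) for M/M/1.
μ − λ = 27.79 − 20.73 = 7.0600
P(W > t) = e^{−(μ−λ)t} = e^{−1.4614} = 0.231907

Final: 0.231907


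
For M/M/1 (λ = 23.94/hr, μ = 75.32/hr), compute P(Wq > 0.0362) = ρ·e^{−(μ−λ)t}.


ρ = 23.94/75.32 = 0.3178
P(Wq > t) = ρ·e^{−(μ−λ)t} = 0.3178·e^{−1.8600}
= 0.3178·0.155679 = 0.049482

Final: 0.049482


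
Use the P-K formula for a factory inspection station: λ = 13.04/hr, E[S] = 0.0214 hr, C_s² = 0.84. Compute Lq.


ρ = λ·E[S] = 13.04·0.0214 = 0.2791
Lq = ρ²(1+C_s²)/(2(1−ρ)) = 0.07787·(1+0.84)/(2·0.7209)
= 0.07787·1.8400/1.4419 = 0.09937

Final: 0.09937


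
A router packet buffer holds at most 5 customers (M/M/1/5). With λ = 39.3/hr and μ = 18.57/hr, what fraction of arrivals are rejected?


ρ = λ/μ = 39.3/18.57 = 2.1163
P_K = (1−ρ)ρ^K/(1−ρ^(K+1)) = (-1.1163·42.452496)/(1 − 89.842924)
= -47.390428/-88.842924 = 0.533418

Final: 0.533418


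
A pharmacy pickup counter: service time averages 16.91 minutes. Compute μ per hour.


μ = 1/(service time) in consistent units.
1 hour = 60 min, so μ = 60/16.91 = 3.5482 per hour

Final: 3.5482 /hr


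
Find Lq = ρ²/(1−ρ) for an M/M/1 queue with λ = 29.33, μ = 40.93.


ρ = 29.33/40.93 = 0.7166
Lq = ρ²/(1−ρ) = 0.5135/0.2834 = 1.8119

Final: 1.8119


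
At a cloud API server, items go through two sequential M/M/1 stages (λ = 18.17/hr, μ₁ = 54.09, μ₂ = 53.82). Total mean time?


Each node sees arrival rate λ = 18.17/hr (tandem ⇒ throughput preserved).
W₁ = 1/(μ₁−λ) = 1/(54.09−18.17) = 0.02784 hr
W₂ = 1/(μ₂−λ) = 1/(53.82−18.17) = 0.02805 hr
W_total = W₁ + W₂ = 0.02784 + 0.02805 = 0.05589 hr

Final: 0.05589 hr


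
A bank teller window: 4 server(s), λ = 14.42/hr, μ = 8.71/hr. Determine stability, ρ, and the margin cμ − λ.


Total capacity cμ = 4·8.71 = 34.84/hr
ρ = λ/(cμ) = 14.42/34.84 = 0.4139
Stable ⇔ ρ < 1: YES
Spare capacity = cμ − λ = 34.84 − 14.42 = 20.42/hr

Final: ρ = 0.4139; stable; margin = 20.42/hr


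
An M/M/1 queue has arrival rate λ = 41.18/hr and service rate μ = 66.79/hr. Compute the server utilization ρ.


ρ = λ/μ = 41.18/66.79 = 0.6166

Final: 0.6166


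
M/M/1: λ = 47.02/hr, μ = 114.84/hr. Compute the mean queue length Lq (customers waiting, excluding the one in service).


ρ = 47.02/114.84 = 0.4094
Lq = ρ²/(1−ρ) = 0.1676/0.5906 = 0.2839

Final: 0.2839


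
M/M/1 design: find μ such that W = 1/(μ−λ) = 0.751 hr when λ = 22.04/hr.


W = 1/(μ−λ) ⇒ μ − λ = 1/W = 1/0.751 = 1.3316
μ = λ + 1/W = 22.04 + 1.3316 = 23.3716 per hr

Final: 23.3716 /hr


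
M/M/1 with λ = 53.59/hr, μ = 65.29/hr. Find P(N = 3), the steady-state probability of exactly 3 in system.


ρ = 53.59/65.29 = 0.8208
P_n = (1−ρ)·ρ^n = (1 − 0.8208)·0.8208^3 = 0.1792·0.552982 = 0.099095

Final: 0.099095


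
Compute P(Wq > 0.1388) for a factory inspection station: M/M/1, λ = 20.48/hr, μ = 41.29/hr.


ρ = 20.48/41.29 = 0.4960
P(Wq > t) = ρ·e^{−(μ−λ)t} = 0.4960·e^{−2.8884}
= 0.4960·0.055664 = 0.027609

Final: 0.027609


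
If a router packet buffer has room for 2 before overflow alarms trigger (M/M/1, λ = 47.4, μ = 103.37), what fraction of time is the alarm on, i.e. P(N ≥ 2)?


ρ = 47.4/103.37 = 0.4585
P(N ≥ n) = ρ^n = 0.4585^2 = 0.210265

Final: 0.210265


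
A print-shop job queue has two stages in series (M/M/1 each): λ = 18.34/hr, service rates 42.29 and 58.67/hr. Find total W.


Each node sees arrival rate λ = 18.34/hr (tandem ⇒ throughput preserved).
W₁ = 1/(μ₁−λ) = 1/(42.29−18.34) = 0.04175 hr
W₂ = 1/(μ₂−λ) = 1/(58.67−18.34) = 0.02480 hr
W_total = W₁ + W₂ = 0.04175 + 0.02480 = 0.06655 hr

Final: 0.06655 hr
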